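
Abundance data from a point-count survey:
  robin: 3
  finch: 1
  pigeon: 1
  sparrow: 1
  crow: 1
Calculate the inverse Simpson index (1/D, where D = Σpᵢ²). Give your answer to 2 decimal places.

3.77

Total N = 3+1+1+1+1 = 7, so the proportions are 0.428571, 0.142857, 0.142857, 0.142857, 0.142857 (working shown to 6 dp, full precision carried).
D = 0.428571² + 0.142857² + 0.142857² + 0.142857² + 0.142857² = 0.183673 + 0.020408 + 0.020408 + 0.020408 + 0.020408 = 0.265306.
So 1/D = 3.7692, i.e. 3.77 to 2 decimal places.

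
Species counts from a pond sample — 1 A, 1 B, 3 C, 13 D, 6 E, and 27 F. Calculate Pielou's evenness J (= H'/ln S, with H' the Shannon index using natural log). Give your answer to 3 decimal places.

0.702

Total N = 1+1+3+13+6+27 = 51, so the proportions are 0.01961, 0.01961, 0.05882, 0.2549, 0.11765, 0.52941 (working shown to 5 dp, full precision carried).
H' = −Σ pᵢ ln pᵢ = −((-0.07709) + (-0.07709) + (-0.16666) + (-0.34842) + (-0.25177) + (-0.33670)) = 1.25774.
With S = 6 species, ln S = 1.79176, so J = 1.25774/1.79176 = 0.70196, i.e. 0.702 to 3 decimal places.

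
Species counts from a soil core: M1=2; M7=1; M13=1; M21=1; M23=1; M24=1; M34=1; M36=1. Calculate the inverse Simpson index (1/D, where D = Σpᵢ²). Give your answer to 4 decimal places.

Total N = 2+1+1+1+1+1+1+1 = 9, so the proportions are 0.22222222, 0.11111111, 0.11111111, 0.11111111, 0.11111111, 0.11111111, 0.11111111, 0.11111111 (working shown to 8 dp, full precision carried).
D = 0.22222222² + 0.11111111² + 0.11111111² + 0.11111111² + 0.11111111² + 0.11111111² + 0.11111111² + 0.11111111² = 0.04938272 + 0.01234568 + 0.01234568 + 0.01234568 + 0.01234568 + 0.01234568 + 0.01234568 + 0.01234568 = 0.13580247.
So 1/D = 7.363636, i.e. 7.3636 to 4 decimal places.

7.3636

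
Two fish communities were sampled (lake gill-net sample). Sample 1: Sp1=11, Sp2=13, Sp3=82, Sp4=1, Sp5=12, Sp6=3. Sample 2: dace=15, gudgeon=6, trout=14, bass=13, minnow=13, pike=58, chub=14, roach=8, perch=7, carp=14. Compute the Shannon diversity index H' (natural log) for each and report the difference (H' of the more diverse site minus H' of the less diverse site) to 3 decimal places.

0.953

Sample 1: N=122, proportions 0.09016, 0.10656, 0.67213, 0.0082, 0.09836, 0.02459, giving H' = 1.08118 (working shown to 5 dp, full precision carried).
Sample 2: N=162, proportions 0.09259, 0.03704, 0.08642, 0.08025, 0.08025, 0.35802, 0.08642, 0.04938, 0.04321, 0.08642, giving H' = 2.03412.
Difference = |1.08118 − 2.03412| = 0.95294, i.e. 0.953 to 3 decimal places.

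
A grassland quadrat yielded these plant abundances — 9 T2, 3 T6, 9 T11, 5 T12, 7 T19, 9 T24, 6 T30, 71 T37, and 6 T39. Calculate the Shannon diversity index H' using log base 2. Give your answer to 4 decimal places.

Total N = 9+3+9+5+7+9+6+71+6 = 125, so the proportions are 0.072, 0.024, 0.072, 0.04, 0.056, 0.072, 0.048, 0.568, 0.048 (working shown to 6 dp, full precision carried).
Each pᵢ log₂ pᵢ term: 0.072×(-3.795859)=-0.273302, 0.024×(-5.380822)=-0.129140, 0.072×(-3.795859)=-0.273302, 0.04×(-4.643856)=-0.185754, 0.056×(-4.158429)=-0.232872, 0.072×(-3.795859)=-0.273302, 0.048×(-4.380822)=-0.210279, 0.568×(-0.816037)=-0.463509, 0.048×(-4.380822)=-0.210279.
Sum = -2.251740, so H' = 2.2517.

2.2517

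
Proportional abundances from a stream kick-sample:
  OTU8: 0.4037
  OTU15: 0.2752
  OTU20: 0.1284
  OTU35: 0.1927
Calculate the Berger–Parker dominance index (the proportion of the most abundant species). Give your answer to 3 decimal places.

0.404

The largest proportion is 0.4037, i.e. d = 0.404 to 3 decimal places.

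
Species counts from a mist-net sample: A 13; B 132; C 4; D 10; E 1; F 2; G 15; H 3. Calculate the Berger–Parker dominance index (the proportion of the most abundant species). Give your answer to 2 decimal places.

Total N = 13+132+4+10+1+2+15+3 = 180, so the proportions are 0.0722, 0.7333, 0.0222, 0.0556, 0.0056, 0.0111, 0.0833, 0.0167 (working shown to 4 dp, full precision carried).
The largest proportion is 0.7333, i.e. d = 0.73 to 2 decimal places.

0.73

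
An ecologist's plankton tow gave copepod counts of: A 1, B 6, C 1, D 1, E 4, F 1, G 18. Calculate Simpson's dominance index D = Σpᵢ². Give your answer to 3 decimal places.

Total N = 1+6+1+1+4+1+18 = 32, so the proportions are 0.03125, 0.1875, 0.03125, 0.03125, 0.125, 0.03125, 0.5625 (working shown to 5 dp, full precision carried).
D = 0.03125² + 0.1875² + 0.03125² + 0.03125² + 0.125² + 0.03125² + 0.5625² = 0.00098 + 0.03516 + 0.00098 + 0.00098 + 0.01562 + 0.00098 + 0.31641 = 0.37109.
To 3 decimal places, D = 0.371.

0.371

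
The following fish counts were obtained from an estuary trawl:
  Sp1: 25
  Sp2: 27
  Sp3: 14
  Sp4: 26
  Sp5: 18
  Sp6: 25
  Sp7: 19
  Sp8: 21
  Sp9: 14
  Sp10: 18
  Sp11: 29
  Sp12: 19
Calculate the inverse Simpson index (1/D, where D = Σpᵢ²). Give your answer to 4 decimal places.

11.4099

Total N = 25+27+14+26+18+25+19+21+14+18+29+19 = 255, so the proportions are 0.098039216, 0.105882353, 0.054901961, 0.101960784, 0.070588235, 0.098039216, 0.074509804, 0.082352941, 0.054901961, 0.070588235, 0.11372549, 0.074509804 (working shown to 9 dp, full precision carried).
D = 0.098039216² + 0.105882353² + 0.054901961² + 0.101960784² + 0.070588235² + 0.098039216² + 0.074509804² + 0.082352941² + 0.054901961² + 0.070588235² + 0.11372549² + 0.074509804² = 0.009611688 + 0.011211073 + 0.003014225 + 0.010396002 + 0.004982699 + 0.009611688 + 0.005551711 + 0.006782007 + 0.003014225 + 0.004982699 + 0.012933487 + 0.005551711 = 0.087643214.
So 1/D = 11.409896, i.e. 11.4099 to 4 decimal places.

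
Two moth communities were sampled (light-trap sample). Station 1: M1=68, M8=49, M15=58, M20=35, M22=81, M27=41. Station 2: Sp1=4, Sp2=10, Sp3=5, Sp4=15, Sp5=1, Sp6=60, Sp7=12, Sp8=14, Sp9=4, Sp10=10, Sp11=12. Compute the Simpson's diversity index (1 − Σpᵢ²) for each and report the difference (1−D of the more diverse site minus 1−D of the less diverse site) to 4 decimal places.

Station 1: N=332, proportions 0.204819, 0.14759, 0.174699, 0.105422, 0.243976, 0.123494, giving 1−D = 0.819858 (working shown to 6 dp, full precision carried).
Station 2: N=147, proportions 0.027211, 0.068027, 0.034014, 0.102041, 0.006803, 0.408163, 0.081633, 0.095238, 0.027211, 0.068027, 0.081633, giving 1−D = 0.788653.
Difference = |0.819858 − 0.788653| = 0.031205, i.e. 0.0312 to 4 decimal places.

0.0312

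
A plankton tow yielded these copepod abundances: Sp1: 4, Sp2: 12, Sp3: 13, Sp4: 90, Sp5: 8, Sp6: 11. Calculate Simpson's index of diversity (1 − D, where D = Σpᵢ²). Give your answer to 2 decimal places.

0.55

Total N = 4+12+13+90+8+11 = 138, so the proportions are 0.029, 0.087, 0.0942, 0.6522, 0.058, 0.0797 (working shown to 4 dp, full precision carried).
D = 0.029² + 0.087² + 0.0942² + 0.6522² + 0.058² + 0.0797² = 0.0008 + 0.0076 + 0.0089 + 0.4253 + 0.0034 + 0.0064 = 0.4523.
So 1 − D = 0.5477, i.e. 0.55 to 2 decimal places.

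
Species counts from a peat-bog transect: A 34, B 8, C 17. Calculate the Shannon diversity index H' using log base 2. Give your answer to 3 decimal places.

1.366

Total N = 34+8+17 = 59, so the proportions are 0.57627, 0.13559, 0.28814 (working shown to 5 dp, full precision carried).
Each pᵢ log₂ pᵢ term: 0.57627×(-0.79518)=-0.45824, 0.13559×(-2.88264)=-0.39087, 0.28814×(-1.79518)=-0.51726.
Sum = -1.36636, so H' = 1.366.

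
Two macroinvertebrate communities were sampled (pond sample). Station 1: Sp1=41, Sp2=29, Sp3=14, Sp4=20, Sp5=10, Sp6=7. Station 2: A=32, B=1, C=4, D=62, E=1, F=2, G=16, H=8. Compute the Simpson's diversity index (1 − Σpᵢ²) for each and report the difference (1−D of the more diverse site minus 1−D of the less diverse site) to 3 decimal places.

0.105

Station 1: N=121, proportions 0.33884, 0.23967, 0.1157, 0.16529, 0.08264, 0.05785, giving 1−D = 0.77686 (working shown to 5 dp, full precision carried).
Station 2: N=126, proportions 0.25397, 0.00794, 0.03175, 0.49206, 0.00794, 0.01587, 0.12698, 0.06349, giving 1−D = 0.67183.
Difference = |0.77686 − 0.67183| = 0.10503, i.e. 0.105 to 3 decimal places.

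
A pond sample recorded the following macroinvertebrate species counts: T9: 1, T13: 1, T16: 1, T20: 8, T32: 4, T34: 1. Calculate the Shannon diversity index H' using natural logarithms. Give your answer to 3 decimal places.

Total N = 1+1+1+8+4+1 = 16, so the proportions are 0.0625, 0.0625, 0.0625, 0.5, 0.25, 0.0625 (working shown to 5 dp, full precision carried).
Each pᵢ ln pᵢ term: 0.0625×(-2.77259)=-0.17329, 0.0625×(-2.77259)=-0.17329, 0.0625×(-2.77259)=-0.17329, 0.5×(-0.69315)=-0.34657, 0.25×(-1.38629)=-0.34657, 0.0625×(-2.77259)=-0.17329.
Sum = -1.38629, so H' = 1.386.

1.386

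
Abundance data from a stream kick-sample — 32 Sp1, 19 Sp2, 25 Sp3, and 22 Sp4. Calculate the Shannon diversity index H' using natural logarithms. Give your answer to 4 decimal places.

1.3674

Total N = 32+19+25+22 = 98, so the proportions are 0.326531, 0.193878, 0.255102, 0.22449 (working shown to 6 dp, full precision carried).
Each pᵢ ln pᵢ term: 0.326531×(-1.119232)=-0.365463, 0.193878×(-1.640528)=-0.318062, 0.255102×(-1.366092)=-0.348493, 0.22449×(-1.493925)=-0.335371.
Sum = -1.367389, so H' = 1.3674.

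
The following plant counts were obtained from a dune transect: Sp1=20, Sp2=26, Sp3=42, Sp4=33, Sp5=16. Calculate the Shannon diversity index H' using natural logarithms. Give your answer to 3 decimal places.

1.552

Total N = 20+26+42+33+16 = 137, so the proportions are 0.14599, 0.18978, 0.30657, 0.24088, 0.11679 (working shown to 5 dp, full precision carried).
Each pᵢ ln pᵢ term: 0.14599×(-1.92425)=-0.28091, 0.18978×(-1.66188)=-0.31539, 0.30657×(-1.18231)=-0.36246, 0.24088×(-1.42347)=-0.34288, 0.11679×(-2.14739)=-0.25079.
Sum = -1.55244, so H' = 1.552.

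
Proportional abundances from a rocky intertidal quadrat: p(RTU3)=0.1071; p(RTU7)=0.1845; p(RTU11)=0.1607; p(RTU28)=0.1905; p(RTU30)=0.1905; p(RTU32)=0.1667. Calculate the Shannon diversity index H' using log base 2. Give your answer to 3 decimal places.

Each pᵢ log₂ pᵢ term (working shown to 5 dp, full precision carried): 0.1071×(-3.22297)=-0.34518, 0.1845×(-2.43831)=-0.44987, 0.1607×(-2.63756)=-0.42386, 0.1905×(-2.39214)=-0.45570, 0.1905×(-2.39214)=-0.45570, 0.1667×(-2.58467)=-0.43087.
Sum = -2.56117, so H' = 2.561.

2.561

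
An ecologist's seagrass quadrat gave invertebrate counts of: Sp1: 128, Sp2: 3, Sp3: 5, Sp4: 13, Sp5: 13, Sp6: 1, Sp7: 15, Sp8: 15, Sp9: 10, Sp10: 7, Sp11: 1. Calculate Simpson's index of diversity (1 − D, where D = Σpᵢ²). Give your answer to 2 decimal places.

Total N = 128+3+5+13+13+1+15+15+10+7+1 = 211, so the proportions are 0.6066, 0.0142, 0.0237, 0.0616, 0.0616, 0.0047, 0.0711, 0.0711, 0.0474, 0.0332, 0.0047 (working shown to 4 dp, full precision carried).
D = 0.6066² + 0.0142² + 0.0237² + 0.0616² + 0.0616² + 0.0047² + 0.0711² + 0.0711² + 0.0474² + 0.0332² + 0.0047² = 0.3680 + 0.0002 + 0.0006 + 0.0038 + 0.0038 + 0.0000 + 0.0051 + 0.0051 + 0.0022 + 0.0011 + 0.0000 = 0.3899.
So 1 − D = 0.6101, i.e. 0.61 to 2 decimal places.

0.61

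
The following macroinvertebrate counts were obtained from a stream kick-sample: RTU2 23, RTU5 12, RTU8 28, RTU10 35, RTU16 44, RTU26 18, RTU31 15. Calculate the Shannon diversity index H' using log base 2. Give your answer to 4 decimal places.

Total N = 23+12+28+35+44+18+15 = 175, so the proportions are 0.131429, 0.068571, 0.16, 0.2, 0.251429, 0.102857, 0.085714 (working shown to 6 dp, full precision carried).
Each pᵢ log₂ pᵢ term: 0.131429×(-2.927649)=-0.384777, 0.068571×(-3.866249)=-0.265114, 0.16×(-2.643856)=-0.423017, 0.2×(-2.321928)=-0.464386, 0.251429×(-1.991779)=-0.500790, 0.102857×(-3.281286)=-0.337504, 0.085714×(-3.544321)=-0.303799.
Sum = -2.679386, so H' = 2.6794.

2.6794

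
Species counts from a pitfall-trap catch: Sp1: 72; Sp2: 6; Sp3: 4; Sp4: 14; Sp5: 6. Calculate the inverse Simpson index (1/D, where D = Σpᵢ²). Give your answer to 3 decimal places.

Total N = 72+6+4+14+6 = 102, so the proportions are 0.705882, 0.058824, 0.039216, 0.137255, 0.058824 (working shown to 6 dp, full precision carried).
D = 0.705882² + 0.058824² + 0.039216² + 0.137255² + 0.058824² = 0.498270 + 0.003460 + 0.001538 + 0.018839 + 0.003460 = 0.525567.
So 1/D = 1.90271, i.e. 1.903 to 3 decimal places.

1.903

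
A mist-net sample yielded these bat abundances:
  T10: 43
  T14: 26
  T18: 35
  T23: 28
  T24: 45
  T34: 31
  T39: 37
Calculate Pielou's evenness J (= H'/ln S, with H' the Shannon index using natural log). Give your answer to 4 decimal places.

Total N = 43+26+35+28+45+31+37 = 245, so the proportions are 0.17551, 0.106122, 0.142857, 0.114286, 0.183673, 0.126531, 0.15102 (working shown to 6 dp, full precision carried).
H' = −Σ pᵢ ln pᵢ = −((-0.305398) + (-0.238050) + (-0.277987) + (-0.247892) + (-0.311252) + (-0.261573) + (-0.285480)) = 1.927632.
With S = 7 species, ln S = 1.945910, so J = 1.927632/1.945910 = 0.990607, i.e. 0.9906 to 4 decimal places.

0.9906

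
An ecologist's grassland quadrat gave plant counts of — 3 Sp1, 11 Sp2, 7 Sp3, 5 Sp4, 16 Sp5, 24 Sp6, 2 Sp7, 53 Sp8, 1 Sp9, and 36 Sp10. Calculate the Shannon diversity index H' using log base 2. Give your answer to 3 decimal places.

Total N = 3+11+7+5+16+24+2+53+1+36 = 158, so the proportions are 0.01899, 0.06962, 0.0443, 0.03165, 0.10127, 0.1519, 0.01266, 0.33544, 0.00633, 0.22785 (working shown to 5 dp, full precision carried).
Each pᵢ log₂ pᵢ term: 0.01899×(-5.71882)=-0.10859, 0.06962×(-3.84435)=-0.26764, 0.0443×(-4.49643)=-0.19921, 0.03165×(-4.98185)=-0.15765, 0.10127×(-3.30378)=-0.33456, 0.1519×(-2.71882)=-0.41299, 0.01266×(-6.30378)=-0.07979, 0.33544×(-1.57586)=-0.52861, 0.00633×(-7.30378)=-0.04623, 0.22785×(-2.13386)=-0.48619.
Sum = -2.62146, so H' = 2.621.

2.621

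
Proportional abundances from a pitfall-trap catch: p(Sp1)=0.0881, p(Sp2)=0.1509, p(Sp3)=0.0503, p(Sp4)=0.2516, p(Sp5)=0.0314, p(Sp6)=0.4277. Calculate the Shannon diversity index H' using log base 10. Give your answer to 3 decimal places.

0.638

Each pᵢ log₁₀ pᵢ term (working shown to 5 dp, full precision carried): 0.0881×(-1.05502)=-0.09295, 0.1509×(-0.82131)=-0.12394, 0.0503×(-1.29843)=-0.06531, 0.2516×(-0.59929)=-0.15078, 0.0314×(-1.50307)=-0.04720, 0.4277×(-0.36886)=-0.15776.
Sum = -0.63793, so H' = 0.638.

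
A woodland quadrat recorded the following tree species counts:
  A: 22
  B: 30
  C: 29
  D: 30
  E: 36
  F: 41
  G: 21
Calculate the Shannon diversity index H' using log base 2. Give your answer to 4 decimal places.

Total N = 22+30+29+30+36+41+21 = 209, so the proportions are 0.105263, 0.143541, 0.138756, 0.143541, 0.172249, 0.196172, 0.100478 (working shown to 6 dp, full precision carried).
Each pᵢ log₂ pᵢ term: 0.105263×(-3.247928)=-0.341887, 0.143541×(-2.800469)=-0.401981, 0.138756×(-2.849378)=-0.395368, 0.143541×(-2.800469)=-0.401981, 0.172249×(-2.537434)=-0.437070, 0.196172×(-2.349807)=-0.460967, 0.100478×(-3.315042)=-0.333090.
Sum = -2.772345, so H' = 2.7723.

2.7723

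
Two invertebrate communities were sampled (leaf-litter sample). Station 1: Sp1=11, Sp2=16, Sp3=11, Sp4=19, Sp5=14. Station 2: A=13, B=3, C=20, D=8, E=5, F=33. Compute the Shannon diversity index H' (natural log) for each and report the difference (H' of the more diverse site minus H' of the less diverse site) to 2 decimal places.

0.07

Station 1: N=71, proportions 0.15493, 0.225352, 0.15493, 0.267606, 0.197183, giving H' = 1.586535 (working shown to 6 dp, full precision carried).
Station 2: N=82, proportions 0.158537, 0.036585, 0.243902, 0.097561, 0.060976, 0.402439, giving H' = 1.521081.
Difference = |1.586535 − 1.521081| = 0.065454, i.e. 0.07 to 2 decimal places.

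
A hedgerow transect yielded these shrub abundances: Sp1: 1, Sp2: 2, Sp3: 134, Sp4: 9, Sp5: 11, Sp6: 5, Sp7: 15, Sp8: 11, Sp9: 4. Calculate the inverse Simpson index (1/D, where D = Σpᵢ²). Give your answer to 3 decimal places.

1.987

Total N = 1+2+134+9+11+5+15+11+4 = 192, so the proportions are 0.005208, 0.010417, 0.697917, 0.046875, 0.057292, 0.026042, 0.078125, 0.057292, 0.020833 (working shown to 6 dp, full precision carried).
D = 0.005208² + 0.010417² + 0.697917² + 0.046875² + 0.057292² + 0.026042² + 0.078125² + 0.057292² + 0.020833² = 0.000027 + 0.000109 + 0.487088 + 0.002197 + 0.003282 + 0.000678 + 0.006104 + 0.003282 + 0.000434 = 0.503201.
So 1/D = 1.98728, i.e. 1.987 to 3 decimal places.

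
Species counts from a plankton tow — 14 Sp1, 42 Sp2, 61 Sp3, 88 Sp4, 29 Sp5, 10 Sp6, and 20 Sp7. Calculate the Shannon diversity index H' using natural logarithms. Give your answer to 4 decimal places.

Total N = 14+42+61+88+29+10+20 = 264, so the proportions are 0.05303, 0.159091, 0.231061, 0.333333, 0.109848, 0.037879, 0.075758 (working shown to 6 dp, full precision carried).
Each pᵢ ln pᵢ term: 0.05303×(-2.936892)=-0.155744, 0.159091×(-1.838279)=-0.292454, 0.231061×(-1.465075)=-0.338521, 0.333333×(-1.098612)=-0.366204, 0.109848×(-2.208653)=-0.242617, 0.037879×(-3.273364)=-0.123991, 0.075758×(-2.580217)=-0.195471.
Sum = -1.715002, so H' = 1.7150.

1.7150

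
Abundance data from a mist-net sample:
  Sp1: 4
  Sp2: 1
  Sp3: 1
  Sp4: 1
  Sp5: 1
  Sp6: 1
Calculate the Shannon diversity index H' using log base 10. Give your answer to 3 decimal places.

Total N = 4+1+1+1+1+1 = 9, so the proportions are 0.44444, 0.11111, 0.11111, 0.11111, 0.11111, 0.11111 (working shown to 5 dp, full precision carried).
Each pᵢ log₁₀ pᵢ term: 0.44444×(-0.35218)=-0.15653, 0.11111×(-0.95424)=-0.10603, 0.11111×(-0.95424)=-0.10603, 0.11111×(-0.95424)=-0.10603, 0.11111×(-0.95424)=-0.10603, 0.11111×(-0.95424)=-0.10603.
Sum = -0.68666, so H' = 0.687.

0.687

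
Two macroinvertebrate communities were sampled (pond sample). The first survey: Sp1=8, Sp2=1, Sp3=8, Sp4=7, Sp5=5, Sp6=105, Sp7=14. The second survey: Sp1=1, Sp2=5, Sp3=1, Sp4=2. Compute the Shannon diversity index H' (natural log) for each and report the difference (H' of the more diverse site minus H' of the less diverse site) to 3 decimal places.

The first survey: N=148, proportions 0.054054, 0.006757, 0.054054, 0.047297, 0.033784, 0.709459, 0.094595, giving H' = 1.074562 (working shown to 6 dp, full precision carried).
The second survey: N=9, proportions 0.111111, 0.555556, 0.111111, 0.222222, giving H' = 1.149060.
Difference = |1.074562 − 1.149060| = 0.074498, i.e. 0.074 to 3 decimal places.

0.074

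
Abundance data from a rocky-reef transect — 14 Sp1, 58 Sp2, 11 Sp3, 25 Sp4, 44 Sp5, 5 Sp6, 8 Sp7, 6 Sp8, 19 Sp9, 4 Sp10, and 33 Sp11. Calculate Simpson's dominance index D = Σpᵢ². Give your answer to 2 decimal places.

Total N = 14+58+11+25+44+5+8+6+19+4+33 = 227, so the proportions are 0.0617, 0.2555, 0.0485, 0.1101, 0.1938, 0.022, 0.0352, 0.0264, 0.0837, 0.0176, 0.1454 (working shown to 4 dp, full precision carried).
D = 0.0617² + 0.2555² + 0.0485² + 0.1101² + 0.1938² + 0.022² + 0.0352² + 0.0264² + 0.0837² + 0.0176² + 0.1454² = 0.0038 + 0.0653 + 0.0023 + 0.0121 + 0.0376 + 0.0005 + 0.0012 + 0.0007 + 0.0070 + 0.0003 + 0.0211 = 0.1520.
To 2 decimal places, D = 0.15.

0.15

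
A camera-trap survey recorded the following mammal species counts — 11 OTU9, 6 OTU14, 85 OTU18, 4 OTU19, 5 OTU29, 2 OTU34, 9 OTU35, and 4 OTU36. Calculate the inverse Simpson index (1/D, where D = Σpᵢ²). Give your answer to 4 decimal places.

2.1100

Total N = 11+6+85+4+5+2+9+4 = 126, so the proportions are 0.0873016, 0.047619, 0.6746032, 0.031746, 0.0396825, 0.015873, 0.0714286, 0.031746 (working shown to 7 dp, full precision carried).
D = 0.0873016² + 0.047619² + 0.6746032² + 0.031746² + 0.0396825² + 0.015873² + 0.0714286² + 0.031746² = 0.0076216 + 0.0022676 + 0.4550894 + 0.0010078 + 0.0015747 + 0.0002520 + 0.0051020 + 0.0010078 = 0.4739229.
So 1/D = 2.110048, i.e. 2.1100 to 4 decimal places.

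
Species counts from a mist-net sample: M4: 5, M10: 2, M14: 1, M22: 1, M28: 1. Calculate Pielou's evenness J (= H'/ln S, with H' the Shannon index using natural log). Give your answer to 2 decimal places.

0.84

Total N = 5+2+1+1+1 = 10, so the proportions are 0.5, 0.2, 0.1, 0.1, 0.1 (working shown to 4 dp, full precision carried).
H' = −Σ pᵢ ln pᵢ = −((-0.3466) + (-0.3219) + (-0.2303) + (-0.2303) + (-0.2303)) = 1.3592.
With S = 5 species, ln S = 1.6094, so J = 1.3592/1.6094 = 0.8445, i.e. 0.84 to 2 decimal places.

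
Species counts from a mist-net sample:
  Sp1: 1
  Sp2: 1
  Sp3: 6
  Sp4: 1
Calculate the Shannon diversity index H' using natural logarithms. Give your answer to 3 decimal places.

1.003

Total N = 1+1+6+1 = 9, so the proportions are 0.11111, 0.11111, 0.66667, 0.11111 (working shown to 5 dp, full precision carried).
Each pᵢ ln pᵢ term: 0.11111×(-2.19722)=-0.24414, 0.11111×(-2.19722)=-0.24414, 0.66667×(-0.40547)=-0.27031, 0.11111×(-2.19722)=-0.24414.
Sum = -1.00272, so H' = 1.003.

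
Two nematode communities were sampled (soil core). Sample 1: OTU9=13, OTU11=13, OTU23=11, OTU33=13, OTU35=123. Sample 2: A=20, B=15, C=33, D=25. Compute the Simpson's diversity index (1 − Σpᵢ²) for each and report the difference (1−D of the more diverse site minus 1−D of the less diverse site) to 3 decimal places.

Sample 1: N=173, proportions 0.07514, 0.07514, 0.06358, 0.07514, 0.71098, giving 1−D = 0.47352 (working shown to 5 dp, full precision carried).
Sample 2: N=93, proportions 0.21505, 0.16129, 0.35484, 0.26882, giving 1−D = 0.72956.
Difference = |0.47352 − 0.72956| = 0.25604, i.e. 0.256 to 3 decimal places.

0.256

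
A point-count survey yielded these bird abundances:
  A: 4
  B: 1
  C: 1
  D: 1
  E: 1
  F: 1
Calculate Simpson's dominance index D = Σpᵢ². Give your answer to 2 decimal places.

Total N = 4+1+1+1+1+1 = 9, so the proportions are 0.4444, 0.1111, 0.1111, 0.1111, 0.1111, 0.1111 (working shown to 4 dp, full precision carried).
D = 0.4444² + 0.1111² + 0.1111² + 0.1111² + 0.1111² + 0.1111² = 0.1975 + 0.0123 + 0.0123 + 0.0123 + 0.0123 + 0.0123 = 0.2593.
To 2 decimal places, D = 0.26.

0.26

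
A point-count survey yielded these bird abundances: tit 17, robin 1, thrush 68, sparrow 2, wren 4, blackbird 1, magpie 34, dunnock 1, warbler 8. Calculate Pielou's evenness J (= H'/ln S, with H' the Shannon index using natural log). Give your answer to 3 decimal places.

0.634

Total N = 17+1+68+2+4+1+34+1+8 = 136, so the proportions are 0.125, 0.00735, 0.5, 0.01471, 0.02941, 0.00735, 0.25, 0.00735, 0.05882 (working shown to 5 dp, full precision carried).
H' = −Σ pᵢ ln pᵢ = −((-0.25993) + (-0.03612) + (-0.34657) + (-0.06205) + (-0.10372) + (-0.03612) + (-0.34657) + (-0.03612) + (-0.16666)) = 1.39387.
With S = 9 species, ln S = 2.19722, so J = 1.39387/2.19722 = 0.63438, i.e. 0.634 to 3 decimal places.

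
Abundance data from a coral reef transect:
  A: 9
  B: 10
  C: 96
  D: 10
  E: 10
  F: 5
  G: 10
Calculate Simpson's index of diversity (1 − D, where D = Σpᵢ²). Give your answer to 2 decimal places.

Total N = 9+10+96+10+10+5+10 = 150, so the proportions are 0.06, 0.0667, 0.64, 0.0667, 0.0667, 0.0333, 0.0667 (working shown to 4 dp, full precision carried).
D = 0.06² + 0.0667² + 0.64² + 0.0667² + 0.0667² + 0.0333² + 0.0667² = 0.0036 + 0.0044 + 0.4096 + 0.0044 + 0.0044 + 0.0011 + 0.0044 = 0.4321.
So 1 − D = 0.5679, i.e. 0.57 to 2 decimal places.

0.57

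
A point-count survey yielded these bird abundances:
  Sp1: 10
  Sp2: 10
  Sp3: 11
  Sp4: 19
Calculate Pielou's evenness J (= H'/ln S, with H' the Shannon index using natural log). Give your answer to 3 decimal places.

0.970

Total N = 10+10+11+19 = 50, so the proportions are 0.2, 0.2, 0.22, 0.38 (working shown to 5 dp, full precision carried).
H' = −Σ pᵢ ln pᵢ = −((-0.32189) + (-0.32189) + (-0.33311) + (-0.36768)) = 1.34457.
With S = 4 species, ln S = 1.38629, so J = 1.34457/1.38629 = 0.96990, i.e. 0.970 to 3 decimal places.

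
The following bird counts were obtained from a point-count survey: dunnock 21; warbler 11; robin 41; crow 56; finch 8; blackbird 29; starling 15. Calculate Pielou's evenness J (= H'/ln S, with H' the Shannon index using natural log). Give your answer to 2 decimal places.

Total N = 21+11+41+56+8+29+15 = 181, so the proportions are 0.116, 0.0608, 0.2265, 0.3094, 0.0442, 0.1602, 0.0829 (working shown to 4 dp, full precision carried).
H' = −Σ pᵢ ln pᵢ = −((-0.2499) + (-0.1702) + (-0.3364) + (-0.3630) + (-0.1379) + (-0.2934) + (-0.2064)) = 1.7571.
With S = 7 species, ln S = 1.9459, so J = 1.7571/1.9459 = 0.9030, i.e. 0.90 to 2 decimal places.

0.90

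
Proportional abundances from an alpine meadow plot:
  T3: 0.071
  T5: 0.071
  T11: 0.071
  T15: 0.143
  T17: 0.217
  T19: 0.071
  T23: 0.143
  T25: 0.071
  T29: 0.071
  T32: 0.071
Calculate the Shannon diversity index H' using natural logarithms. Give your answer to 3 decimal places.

Each pᵢ ln pᵢ term (working shown to 5 dp, full precision carried): 0.071×(-2.64508)=-0.18780, 0.071×(-2.64508)=-0.18780, 0.071×(-2.64508)=-0.18780, 0.143×(-1.94491)=-0.27812, 0.217×(-1.52786)=-0.33155, 0.071×(-2.64508)=-0.18780, 0.143×(-1.94491)=-0.27812, 0.071×(-2.64508)=-0.18780, 0.071×(-2.64508)=-0.18780, 0.071×(-2.64508)=-0.18780.
Sum = -2.20239, so H' = 2.202.

2.202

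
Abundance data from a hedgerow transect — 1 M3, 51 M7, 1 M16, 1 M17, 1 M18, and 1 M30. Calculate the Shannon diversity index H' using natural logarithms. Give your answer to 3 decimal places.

0.445

Total N = 1+51+1+1+1+1 = 56, so the proportions are 0.01786, 0.91071, 0.01786, 0.01786, 0.01786, 0.01786 (working shown to 5 dp, full precision carried).
Each pᵢ ln pᵢ term: 0.01786×(-4.02535)=-0.07188, 0.91071×(-0.09353)=-0.08518, 0.01786×(-4.02535)=-0.07188, 0.01786×(-4.02535)=-0.07188, 0.01786×(-4.02535)=-0.07188, 0.01786×(-4.02535)=-0.07188.
Sum = -0.44458, so H' = 0.445.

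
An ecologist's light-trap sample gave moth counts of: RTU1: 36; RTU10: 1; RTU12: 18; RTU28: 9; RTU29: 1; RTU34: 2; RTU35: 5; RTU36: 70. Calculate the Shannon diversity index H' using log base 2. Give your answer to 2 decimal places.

1.99

Total N = 36+1+18+9+1+2+5+70 = 142, so the proportions are 0.2535, 0.007, 0.1268, 0.0634, 0.007, 0.0141, 0.0352, 0.493 (working shown to 4 dp, full precision carried).
Each pᵢ log₂ pᵢ term: 0.2535×(-1.9798)=-0.5019, 0.007×(-7.1497)=-0.0504, 0.1268×(-2.9798)=-0.3777, 0.0634×(-3.9798)=-0.2522, 0.007×(-7.1497)=-0.0504, 0.0141×(-6.1497)=-0.0866, 0.0352×(-4.8278)=-0.1700, 0.493×(-1.0205)=-0.5030.
Sum = -1.9922, so H' = 1.99.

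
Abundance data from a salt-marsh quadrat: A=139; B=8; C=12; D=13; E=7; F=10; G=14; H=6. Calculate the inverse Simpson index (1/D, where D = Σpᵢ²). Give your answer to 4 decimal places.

Total N = 139+8+12+13+7+10+14+6 = 209, so the proportions are 0.6650718, 0.0382775, 0.0574163, 0.062201, 0.0334928, 0.0478469, 0.0669856, 0.0287081 (working shown to 7 dp, full precision carried).
D = 0.6650718² + 0.0382775² + 0.0574163² + 0.062201² + 0.0334928² + 0.0478469² + 0.0669856² + 0.0287081² = 0.4423205 + 0.0014652 + 0.0032966 + 0.0038690 + 0.0011218 + 0.0022893 + 0.0044871 + 0.0008242 = 0.4596735.
So 1/D = 2.175457, i.e. 2.1755 to 4 decimal places.

2.1755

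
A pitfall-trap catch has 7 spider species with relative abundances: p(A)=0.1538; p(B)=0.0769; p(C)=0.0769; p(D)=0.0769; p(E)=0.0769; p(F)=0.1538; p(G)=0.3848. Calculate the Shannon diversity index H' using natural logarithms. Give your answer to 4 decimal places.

Each pᵢ ln pᵢ term (working shown to 6 dp, full precision carried): 0.1538×(-1.872102)=-0.287929, 0.0769×(-2.565249)=-0.197268, 0.0769×(-2.565249)=-0.197268, 0.0769×(-2.565249)=-0.197268, 0.0769×(-2.565249)=-0.197268, 0.1538×(-1.872102)=-0.287929, 0.3848×(-0.955032)=-0.367496.
Sum = -1.732426, so H' = 1.7324.

1.7324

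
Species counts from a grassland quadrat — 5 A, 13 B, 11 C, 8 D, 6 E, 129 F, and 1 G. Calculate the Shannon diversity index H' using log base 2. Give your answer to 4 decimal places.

1.4131

Total N = 5+13+11+8+6+129+1 = 173, so the proportions are 0.028902, 0.075145, 0.063584, 0.046243, 0.034682, 0.745665, 0.00578 (working shown to 6 dp, full precision carried).
Each pᵢ log₂ pᵢ term: 0.028902×(-5.112700)=-0.147766, 0.075145×(-3.734189)=-0.280604, 0.063584×(-3.975197)=-0.252758, 0.046243×(-4.434628)=-0.205070, 0.034682×(-4.849666)=-0.168196, 0.745665×(-0.423401)=-0.315715, 0.00578×(-7.434628)=-0.042975.
Sum = -1.413084, so H' = 1.4131.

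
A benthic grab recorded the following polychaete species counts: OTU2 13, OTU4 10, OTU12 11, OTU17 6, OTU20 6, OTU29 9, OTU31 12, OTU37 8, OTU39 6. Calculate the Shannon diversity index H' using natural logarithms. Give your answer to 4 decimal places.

2.1571

Total N = 13+10+11+6+6+9+12+8+6 = 81, so the proportions are 0.160494, 0.123457, 0.135802, 0.074074, 0.074074, 0.111111, 0.148148, 0.098765, 0.074074 (working shown to 6 dp, full precision carried).
Each pᵢ ln pᵢ term: 0.160494×(-1.829500)=-0.293623, 0.123457×(-2.091864)=-0.258255, 0.135802×(-1.996554)=-0.271137, 0.074074×(-2.602690)=-0.192792, 0.074074×(-2.602690)=-0.192792, 0.111111×(-2.197225)=-0.244136, 0.148148×(-1.909543)=-0.282895, 0.098765×(-2.315008)=-0.228643, 0.074074×(-2.602690)=-0.192792.
Sum = -2.157065, so H' = 2.1571.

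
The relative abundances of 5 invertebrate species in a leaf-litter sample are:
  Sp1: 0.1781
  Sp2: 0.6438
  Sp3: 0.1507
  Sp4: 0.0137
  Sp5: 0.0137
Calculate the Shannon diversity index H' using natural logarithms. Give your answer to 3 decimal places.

0.994

Each pᵢ ln pᵢ term (working shown to 5 dp, full precision carried): 0.1781×(-1.72541)=-0.30730, 0.6438×(-0.44037)=-0.28351, 0.1507×(-1.89246)=-0.28519, 0.0137×(-4.29036)=-0.05878, 0.0137×(-4.29036)=-0.05878.
Sum = -0.99355, so H' = 0.994.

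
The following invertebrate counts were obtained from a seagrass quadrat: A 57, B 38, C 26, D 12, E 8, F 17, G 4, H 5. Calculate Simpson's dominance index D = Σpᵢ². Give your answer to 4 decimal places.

0.2118

Total N = 57+38+26+12+8+17+4+5 = 167, so the proportions are 0.341317, 0.227545, 0.155689, 0.071856, 0.047904, 0.101796, 0.023952, 0.02994 (working shown to 6 dp, full precision carried).
D = 0.341317² + 0.227545² + 0.155689² + 0.071856² + 0.047904² + 0.101796² + 0.023952² + 0.02994² = 0.116498 + 0.051777 + 0.024239 + 0.005163 + 0.002295 + 0.010363 + 0.000574 + 0.000896 = 0.211804.
To 4 decimal places, D = 0.2118.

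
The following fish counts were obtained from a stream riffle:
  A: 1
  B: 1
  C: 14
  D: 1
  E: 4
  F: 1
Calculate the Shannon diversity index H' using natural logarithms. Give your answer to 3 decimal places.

Total N = 1+1+14+1+4+1 = 22, so the proportions are 0.04545, 0.04545, 0.63636, 0.04545, 0.18182, 0.04545 (working shown to 5 dp, full precision carried).
Each pᵢ ln pᵢ term: 0.04545×(-3.09104)=-0.14050, 0.04545×(-3.09104)=-0.14050, 0.63636×(-0.45199)=-0.28763, 0.04545×(-3.09104)=-0.14050, 0.18182×(-1.70475)=-0.30995, 0.04545×(-3.09104)=-0.14050.
Sum = -1.15959, so H' = 1.160.

1.160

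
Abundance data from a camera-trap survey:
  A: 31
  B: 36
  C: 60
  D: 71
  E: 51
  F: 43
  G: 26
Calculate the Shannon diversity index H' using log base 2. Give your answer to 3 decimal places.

Total N = 31+36+60+71+51+43+26 = 318, so the proportions are 0.09748, 0.11321, 0.18868, 0.22327, 0.16038, 0.13522, 0.08176 (working shown to 5 dp, full precision carried).
Each pᵢ log₂ pᵢ term: 0.09748×(-3.35869)=-0.32742, 0.11321×(-3.14296)=-0.35581, 0.18868×(-2.40599)=-0.45396, 0.22327×(-2.16314)=-0.48296, 0.16038×(-2.64046)=-0.42347, 0.13522×(-2.88662)=-0.39033, 0.08176×(-3.61244)=-0.29536.
Sum = -2.72931, so H' = 2.729.

2.729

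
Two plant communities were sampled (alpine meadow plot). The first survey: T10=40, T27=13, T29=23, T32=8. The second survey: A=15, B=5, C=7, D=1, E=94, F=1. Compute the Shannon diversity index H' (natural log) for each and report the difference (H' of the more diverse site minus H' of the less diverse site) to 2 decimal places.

The first survey: N=84, proportions 0.4762, 0.1548, 0.2738, 0.0952, giving H' = 1.2207 (working shown to 4 dp, full precision carried).
The second survey: N=123, proportions 0.122, 0.0407, 0.0569, 0.0081, 0.7642, 0.0081, giving H' = 0.8337.
Difference = |1.2207 − 0.8337| = 0.3870, i.e. 0.39 to 2 decimal places.

0.39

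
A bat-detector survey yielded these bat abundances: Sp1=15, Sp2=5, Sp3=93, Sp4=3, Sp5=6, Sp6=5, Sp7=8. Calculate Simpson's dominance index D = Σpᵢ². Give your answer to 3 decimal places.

0.496

Total N = 15+5+93+3+6+5+8 = 135, so the proportions are 0.11111, 0.03704, 0.68889, 0.02222, 0.04444, 0.03704, 0.05926 (working shown to 5 dp, full precision carried).
D = 0.11111² + 0.03704² + 0.68889² + 0.02222² + 0.04444² + 0.03704² + 0.05926² = 0.01235 + 0.00137 + 0.47457 + 0.00049 + 0.00198 + 0.00137 + 0.00351 = 0.49564.
To 3 decimal places, D = 0.496.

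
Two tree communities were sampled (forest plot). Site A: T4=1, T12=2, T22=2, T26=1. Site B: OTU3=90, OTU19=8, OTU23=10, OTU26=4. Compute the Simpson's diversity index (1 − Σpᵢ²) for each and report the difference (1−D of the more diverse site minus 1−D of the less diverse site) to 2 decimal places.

0.38

Site A: N=6, proportions 0.1667, 0.3333, 0.3333, 0.1667, giving 1−D = 0.7222 (working shown to 4 dp, full precision carried).
Site B: N=112, proportions 0.8036, 0.0714, 0.0893, 0.0357, giving 1−D = 0.3399.
Difference = |0.7222 − 0.3399| = 0.3823, i.e. 0.38 to 2 decimal places.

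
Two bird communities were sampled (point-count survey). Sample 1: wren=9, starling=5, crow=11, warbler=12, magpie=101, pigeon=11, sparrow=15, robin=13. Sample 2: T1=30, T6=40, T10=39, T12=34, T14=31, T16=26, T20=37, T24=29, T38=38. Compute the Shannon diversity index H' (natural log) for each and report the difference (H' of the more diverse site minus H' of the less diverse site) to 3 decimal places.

0.686

Sample 1: N=177, proportions 0.050847, 0.028249, 0.062147, 0.067797, 0.570621, 0.062147, 0.084746, 0.073446, giving H' = 1.501082 (working shown to 6 dp, full precision carried).
Sample 2: N=304, proportions 0.098684, 0.131579, 0.128289, 0.111842, 0.101974, 0.085526, 0.121711, 0.095395, 0.125, giving H' = 2.187376.
Difference = |1.501082 − 2.187376| = 0.686294, i.e. 0.686 to 3 decimal places.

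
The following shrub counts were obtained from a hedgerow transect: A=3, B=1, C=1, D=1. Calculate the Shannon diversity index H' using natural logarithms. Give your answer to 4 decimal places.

1.2425

Total N = 3+1+1+1 = 6, so the proportions are 0.5, 0.166667, 0.166667, 0.166667 (working shown to 6 dp, full precision carried).
Each pᵢ ln pᵢ term: 0.5×(-0.693147)=-0.346574, 0.166667×(-1.791759)=-0.298627, 0.166667×(-1.791759)=-0.298627, 0.166667×(-1.791759)=-0.298627.
Sum = -1.242453, so H' = 1.2425.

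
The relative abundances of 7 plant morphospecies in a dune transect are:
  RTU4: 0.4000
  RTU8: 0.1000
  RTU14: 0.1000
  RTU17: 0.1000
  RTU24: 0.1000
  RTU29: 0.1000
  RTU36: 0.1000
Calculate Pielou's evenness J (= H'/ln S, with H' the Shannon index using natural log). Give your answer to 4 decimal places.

H' = −Σ pᵢ ln pᵢ = −((-0.366516) + (-0.230259) + (-0.230259) + (-0.230259) + (-0.230259) + (-0.230259) + (-0.230259)) = 1.748067 (working shown to 6 dp, full precision carried).
With S = 7 species, ln S = 1.945910, so J = 1.748067/1.945910 = 0.898329, i.e. 0.8983 to 4 decimal places.

0.8983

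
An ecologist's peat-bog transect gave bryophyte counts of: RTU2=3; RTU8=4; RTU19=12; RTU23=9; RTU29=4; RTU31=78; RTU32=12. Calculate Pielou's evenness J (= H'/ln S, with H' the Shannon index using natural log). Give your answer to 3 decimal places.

0.642

Total N = 3+4+12+9+4+78+12 = 122, so the proportions are 0.02459, 0.03279, 0.09836, 0.07377, 0.03279, 0.63934, 0.09836 (working shown to 5 dp, full precision carried).
H' = −Σ pᵢ ln pᵢ = −((-0.09112) + (-0.11206) + (-0.22811) + (-0.19230) + (-0.11206) + (-0.28599) + (-0.22811)) = 1.24974.
With S = 7 species, ln S = 1.94591, so J = 1.24974/1.94591 = 0.64224, i.e. 0.642 to 3 decimal places.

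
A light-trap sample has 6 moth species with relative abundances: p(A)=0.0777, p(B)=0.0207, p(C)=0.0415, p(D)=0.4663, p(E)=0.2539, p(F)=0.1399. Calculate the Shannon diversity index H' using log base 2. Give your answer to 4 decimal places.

Each pᵢ log₂ pᵢ term (working shown to 6 dp, full precision carried): 0.0777×(-3.685942)=-0.286398, 0.0207×(-5.594225)=-0.115800, 0.0415×(-4.590745)=-0.190516, 0.4663×(-1.100670)=-0.513242, 0.2539×(-1.977668)=-0.502130, 0.1399×(-2.837532)=-0.396971.
Sum = -2.005057, so H' = 2.0051.

2.0051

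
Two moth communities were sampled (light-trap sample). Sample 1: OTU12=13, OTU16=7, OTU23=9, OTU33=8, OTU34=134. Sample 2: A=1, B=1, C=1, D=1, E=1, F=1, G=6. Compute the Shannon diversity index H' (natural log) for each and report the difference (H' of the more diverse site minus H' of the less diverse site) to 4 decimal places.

0.7730

Sample 1: N=171, proportions 0.076023, 0.040936, 0.052632, 0.046784, 0.783626, giving H' = 0.816010 (working shown to 6 dp, full precision carried).
Sample 2: N=12, proportions 0.083333, 0.083333, 0.083333, 0.083333, 0.083333, 0.083333, 0.5, giving H' = 1.589027.
Difference = |0.816010 − 1.589027| = 0.773017, i.e. 0.7730 to 4 decimal places.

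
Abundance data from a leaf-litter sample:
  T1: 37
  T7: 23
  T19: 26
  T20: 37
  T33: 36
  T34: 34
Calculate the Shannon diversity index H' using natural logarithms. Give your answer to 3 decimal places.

1.776

Total N = 37+23+26+37+36+34 = 193, so the proportions are 0.19171, 0.11917, 0.13472, 0.19171, 0.18653, 0.17617 (working shown to 5 dp, full precision carried).
Each pᵢ ln pᵢ term: 0.19171×(-1.65177)=-0.31666, 0.11917×(-2.12720)=-0.25350, 0.13472×(-2.00459)=-0.27005, 0.19171×(-1.65177)=-0.31666, 0.18653×(-1.67917)=-0.31321, 0.17617×(-1.73633)=-0.30588.
Sum = -1.77597, so H' = 1.776.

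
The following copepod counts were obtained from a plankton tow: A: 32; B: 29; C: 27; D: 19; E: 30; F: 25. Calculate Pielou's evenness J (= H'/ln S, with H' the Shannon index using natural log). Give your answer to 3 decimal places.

0.993

Total N = 32+29+27+19+30+25 = 162, so the proportions are 0.19753, 0.17901, 0.16667, 0.11728, 0.18519, 0.15432 (working shown to 5 dp, full precision carried).
H' = −Σ pᵢ ln pᵢ = −((-0.32037) + (-0.30796) + (-0.29863) + (-0.25136) + (-0.31230) + (-0.28838)) = 1.77899.
With S = 6 species, ln S = 1.79176, so J = 1.77899/1.79176 = 0.99287, i.e. 0.993 to 3 decimal places.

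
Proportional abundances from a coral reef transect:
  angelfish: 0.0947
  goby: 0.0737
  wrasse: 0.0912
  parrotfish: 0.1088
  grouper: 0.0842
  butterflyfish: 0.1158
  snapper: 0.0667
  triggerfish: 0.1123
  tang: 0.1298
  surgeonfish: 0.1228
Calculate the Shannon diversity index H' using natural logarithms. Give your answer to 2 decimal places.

Each pᵢ ln pᵢ term (working shown to 4 dp, full precision carried): 0.0947×(-2.3570)=-0.2232, 0.0737×(-2.6078)=-0.1922, 0.0912×(-2.3947)=-0.2184, 0.1088×(-2.2182)=-0.2413, 0.0842×(-2.4746)=-0.2084, 0.1158×(-2.1559)=-0.2497, 0.0667×(-2.7076)=-0.1806, 0.1123×(-2.1866)=-0.2456, 0.1298×(-2.0418)=-0.2650, 0.1228×(-2.0972)=-0.2575.
Sum = -2.2819, so H' = 2.28.

2.28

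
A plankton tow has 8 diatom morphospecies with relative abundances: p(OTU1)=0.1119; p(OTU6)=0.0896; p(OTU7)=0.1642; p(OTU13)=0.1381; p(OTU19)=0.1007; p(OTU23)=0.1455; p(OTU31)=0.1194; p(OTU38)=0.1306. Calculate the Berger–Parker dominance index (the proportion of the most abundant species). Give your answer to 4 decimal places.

The largest proportion is 0.1642, i.e. d = 0.1642 to 4 decimal places.

0.1642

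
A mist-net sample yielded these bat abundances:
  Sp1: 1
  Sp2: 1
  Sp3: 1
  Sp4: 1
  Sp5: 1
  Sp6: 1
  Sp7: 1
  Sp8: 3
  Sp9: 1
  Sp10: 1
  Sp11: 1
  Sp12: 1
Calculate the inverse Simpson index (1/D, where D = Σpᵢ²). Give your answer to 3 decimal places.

Total N = 1+1+1+1+1+1+1+3+1+1+1+1 = 14, so the proportions are 0.0714286, 0.0714286, 0.0714286, 0.0714286, 0.0714286, 0.0714286, 0.0714286, 0.2142857, 0.0714286, 0.0714286, 0.0714286, 0.0714286 (working shown to 7 dp, full precision carried).
D = 0.0714286² + 0.0714286² + 0.0714286² + 0.0714286² + 0.0714286² + 0.0714286² + 0.0714286² + 0.2142857² + 0.0714286² + 0.0714286² + 0.0714286² + 0.0714286² = 0.0051020 + 0.0051020 + 0.0051020 + 0.0051020 + 0.0051020 + 0.0051020 + 0.0051020 + 0.0459184 + 0.0051020 + 0.0051020 + 0.0051020 + 0.0051020 = 0.1020408.
So 1/D = 9.80000, i.e. 9.800 to 3 decimal places.

9.800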